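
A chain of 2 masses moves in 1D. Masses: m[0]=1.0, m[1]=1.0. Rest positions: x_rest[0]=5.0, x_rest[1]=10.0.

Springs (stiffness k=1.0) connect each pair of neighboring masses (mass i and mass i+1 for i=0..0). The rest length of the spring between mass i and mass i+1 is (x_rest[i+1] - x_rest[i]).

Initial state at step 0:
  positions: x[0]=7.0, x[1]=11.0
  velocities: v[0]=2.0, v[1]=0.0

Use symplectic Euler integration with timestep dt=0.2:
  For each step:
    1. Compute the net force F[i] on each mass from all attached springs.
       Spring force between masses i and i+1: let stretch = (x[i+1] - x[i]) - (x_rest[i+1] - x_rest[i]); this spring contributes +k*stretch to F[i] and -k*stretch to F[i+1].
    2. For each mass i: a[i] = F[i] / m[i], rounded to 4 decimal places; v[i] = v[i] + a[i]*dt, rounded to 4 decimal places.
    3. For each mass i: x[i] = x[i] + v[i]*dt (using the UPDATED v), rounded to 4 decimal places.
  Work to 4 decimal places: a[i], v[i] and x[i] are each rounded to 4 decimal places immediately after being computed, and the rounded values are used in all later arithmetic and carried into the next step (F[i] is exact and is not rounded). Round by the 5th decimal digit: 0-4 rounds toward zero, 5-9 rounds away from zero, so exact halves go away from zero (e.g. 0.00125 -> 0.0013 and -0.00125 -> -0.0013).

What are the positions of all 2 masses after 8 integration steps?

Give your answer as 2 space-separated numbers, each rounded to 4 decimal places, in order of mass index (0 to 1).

Answer: 8.2700 12.9300

Derivation:
Step 0: x=[7.0000 11.0000] v=[2.0000 0.0000]
Step 1: x=[7.3600 11.0400] v=[1.8000 0.2000]
Step 2: x=[7.6672 11.1328] v=[1.5360 0.4640]
Step 3: x=[7.9130 11.2870] v=[1.2291 0.7709]
Step 4: x=[8.0938 11.5062] v=[0.9039 1.0961]
Step 5: x=[8.2111 11.7889] v=[0.5864 1.4136]
Step 6: x=[8.2715 12.1285] v=[0.3020 1.6980]
Step 7: x=[8.2862 12.5138] v=[0.0734 1.9266]
Step 8: x=[8.2700 12.9300] v=[-0.0811 2.0811]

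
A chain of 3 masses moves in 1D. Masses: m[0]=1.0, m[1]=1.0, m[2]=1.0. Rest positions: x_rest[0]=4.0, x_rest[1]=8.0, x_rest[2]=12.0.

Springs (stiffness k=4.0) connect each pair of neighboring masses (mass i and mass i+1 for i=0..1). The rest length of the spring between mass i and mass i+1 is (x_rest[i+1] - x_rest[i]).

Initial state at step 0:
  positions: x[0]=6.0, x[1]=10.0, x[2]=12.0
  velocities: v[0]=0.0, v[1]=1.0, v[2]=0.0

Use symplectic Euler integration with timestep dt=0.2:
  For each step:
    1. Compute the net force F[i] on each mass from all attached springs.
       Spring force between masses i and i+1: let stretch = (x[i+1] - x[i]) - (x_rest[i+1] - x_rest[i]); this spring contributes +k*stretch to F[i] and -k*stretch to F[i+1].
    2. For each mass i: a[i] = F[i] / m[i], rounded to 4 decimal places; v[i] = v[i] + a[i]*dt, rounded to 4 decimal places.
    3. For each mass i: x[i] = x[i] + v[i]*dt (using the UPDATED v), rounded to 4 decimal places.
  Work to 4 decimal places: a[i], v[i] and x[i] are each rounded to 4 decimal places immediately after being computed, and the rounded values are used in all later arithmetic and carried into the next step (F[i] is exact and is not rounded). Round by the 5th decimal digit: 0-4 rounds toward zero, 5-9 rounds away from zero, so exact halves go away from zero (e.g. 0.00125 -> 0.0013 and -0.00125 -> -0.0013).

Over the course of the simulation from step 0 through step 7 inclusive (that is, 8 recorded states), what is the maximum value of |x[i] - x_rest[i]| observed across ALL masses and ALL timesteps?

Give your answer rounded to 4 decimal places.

Answer: 2.7489

Derivation:
Step 0: x=[6.0000 10.0000 12.0000] v=[0.0000 1.0000 0.0000]
Step 1: x=[6.0000 9.8800 12.3200] v=[0.0000 -0.6000 1.6000]
Step 2: x=[5.9808 9.5296 12.8896] v=[-0.0960 -1.7520 2.8480]
Step 3: x=[5.8894 9.1490 13.5616] v=[-0.4570 -1.9030 3.3600]
Step 4: x=[5.6795 8.9529 14.1676] v=[-1.0493 -0.9806 3.0299]
Step 5: x=[5.3534 9.0674 14.5792] v=[-1.6306 0.5724 2.0581]
Step 6: x=[4.9815 9.4695 14.7489] v=[-1.8594 2.0106 0.8487]
Step 7: x=[4.6877 9.9982 14.7139] v=[-1.4690 2.6437 -0.1748]
Max displacement = 2.7489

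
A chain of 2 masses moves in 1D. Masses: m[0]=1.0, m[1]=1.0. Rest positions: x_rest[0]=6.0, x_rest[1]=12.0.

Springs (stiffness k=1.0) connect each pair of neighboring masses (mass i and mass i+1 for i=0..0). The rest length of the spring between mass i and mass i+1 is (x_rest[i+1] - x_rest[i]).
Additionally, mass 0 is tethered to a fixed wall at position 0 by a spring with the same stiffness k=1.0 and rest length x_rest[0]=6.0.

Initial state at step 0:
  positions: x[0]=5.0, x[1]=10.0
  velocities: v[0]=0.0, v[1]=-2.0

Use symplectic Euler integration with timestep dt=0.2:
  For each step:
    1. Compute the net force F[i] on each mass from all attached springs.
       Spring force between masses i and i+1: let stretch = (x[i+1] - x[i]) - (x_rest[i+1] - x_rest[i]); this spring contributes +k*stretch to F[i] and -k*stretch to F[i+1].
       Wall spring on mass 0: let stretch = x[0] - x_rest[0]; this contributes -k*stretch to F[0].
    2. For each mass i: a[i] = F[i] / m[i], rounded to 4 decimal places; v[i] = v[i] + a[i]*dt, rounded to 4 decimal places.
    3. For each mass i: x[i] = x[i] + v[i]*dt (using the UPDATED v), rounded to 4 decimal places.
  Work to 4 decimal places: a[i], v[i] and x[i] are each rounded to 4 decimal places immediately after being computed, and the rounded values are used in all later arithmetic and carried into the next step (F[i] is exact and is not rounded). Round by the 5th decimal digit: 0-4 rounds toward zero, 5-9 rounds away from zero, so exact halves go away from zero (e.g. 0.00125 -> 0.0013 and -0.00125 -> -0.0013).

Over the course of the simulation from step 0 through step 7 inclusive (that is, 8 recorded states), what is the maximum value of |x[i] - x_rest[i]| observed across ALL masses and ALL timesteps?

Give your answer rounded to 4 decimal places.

Answer: 3.1690

Derivation:
Step 0: x=[5.0000 10.0000] v=[0.0000 -2.0000]
Step 1: x=[5.0000 9.6400] v=[0.0000 -1.8000]
Step 2: x=[4.9856 9.3344] v=[-0.0720 -1.5280]
Step 3: x=[4.9457 9.0948] v=[-0.1994 -1.1978]
Step 4: x=[4.8740 8.9293] v=[-0.3587 -0.8276]
Step 5: x=[4.7695 8.8416] v=[-0.5224 -0.4387]
Step 6: x=[4.6371 8.8310] v=[-0.6619 -0.0531]
Step 7: x=[4.4870 8.8926] v=[-0.7505 0.3081]
Max displacement = 3.1690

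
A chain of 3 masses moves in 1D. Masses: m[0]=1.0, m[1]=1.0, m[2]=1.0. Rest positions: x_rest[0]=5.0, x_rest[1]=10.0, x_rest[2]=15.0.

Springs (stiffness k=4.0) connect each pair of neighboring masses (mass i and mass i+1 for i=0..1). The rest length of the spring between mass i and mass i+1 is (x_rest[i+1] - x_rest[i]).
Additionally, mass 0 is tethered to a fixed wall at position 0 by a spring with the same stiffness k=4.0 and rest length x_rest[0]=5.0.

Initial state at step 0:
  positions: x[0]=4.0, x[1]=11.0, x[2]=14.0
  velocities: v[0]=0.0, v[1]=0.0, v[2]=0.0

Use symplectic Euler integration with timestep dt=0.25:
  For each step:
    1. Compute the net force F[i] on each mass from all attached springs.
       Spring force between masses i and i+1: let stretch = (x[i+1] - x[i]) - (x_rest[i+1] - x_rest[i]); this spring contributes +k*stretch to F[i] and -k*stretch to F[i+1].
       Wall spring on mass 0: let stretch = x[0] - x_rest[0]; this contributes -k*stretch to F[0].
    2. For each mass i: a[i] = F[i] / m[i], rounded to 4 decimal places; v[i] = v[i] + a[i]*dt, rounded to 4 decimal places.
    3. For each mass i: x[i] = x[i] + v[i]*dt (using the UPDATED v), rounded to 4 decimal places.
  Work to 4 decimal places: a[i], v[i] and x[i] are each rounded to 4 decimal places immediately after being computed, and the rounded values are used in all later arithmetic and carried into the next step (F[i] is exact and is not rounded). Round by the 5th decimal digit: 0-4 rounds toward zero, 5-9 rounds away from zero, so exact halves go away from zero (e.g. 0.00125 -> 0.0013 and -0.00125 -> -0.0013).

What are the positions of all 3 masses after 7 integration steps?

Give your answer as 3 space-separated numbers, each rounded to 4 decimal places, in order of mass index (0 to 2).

Answer: 4.2025 11.0532 14.5760

Derivation:
Step 0: x=[4.0000 11.0000 14.0000] v=[0.0000 0.0000 0.0000]
Step 1: x=[4.7500 10.0000 14.5000] v=[3.0000 -4.0000 2.0000]
Step 2: x=[5.6250 8.8125 15.1250] v=[3.5000 -4.7500 2.5000]
Step 3: x=[5.8906 8.4063 15.4219] v=[1.0625 -1.6250 1.1875]
Step 4: x=[5.3125 9.1250 15.2149] v=[-2.3124 2.8749 -0.8281]
Step 5: x=[4.3594 10.4131 14.7354] v=[-3.8124 5.1523 -1.9180]
Step 6: x=[3.8299 11.2683 14.4253] v=[-2.1181 3.4209 -1.2403]
Step 7: x=[4.2025 11.0532 14.5760] v=[1.4904 -0.8605 0.6027]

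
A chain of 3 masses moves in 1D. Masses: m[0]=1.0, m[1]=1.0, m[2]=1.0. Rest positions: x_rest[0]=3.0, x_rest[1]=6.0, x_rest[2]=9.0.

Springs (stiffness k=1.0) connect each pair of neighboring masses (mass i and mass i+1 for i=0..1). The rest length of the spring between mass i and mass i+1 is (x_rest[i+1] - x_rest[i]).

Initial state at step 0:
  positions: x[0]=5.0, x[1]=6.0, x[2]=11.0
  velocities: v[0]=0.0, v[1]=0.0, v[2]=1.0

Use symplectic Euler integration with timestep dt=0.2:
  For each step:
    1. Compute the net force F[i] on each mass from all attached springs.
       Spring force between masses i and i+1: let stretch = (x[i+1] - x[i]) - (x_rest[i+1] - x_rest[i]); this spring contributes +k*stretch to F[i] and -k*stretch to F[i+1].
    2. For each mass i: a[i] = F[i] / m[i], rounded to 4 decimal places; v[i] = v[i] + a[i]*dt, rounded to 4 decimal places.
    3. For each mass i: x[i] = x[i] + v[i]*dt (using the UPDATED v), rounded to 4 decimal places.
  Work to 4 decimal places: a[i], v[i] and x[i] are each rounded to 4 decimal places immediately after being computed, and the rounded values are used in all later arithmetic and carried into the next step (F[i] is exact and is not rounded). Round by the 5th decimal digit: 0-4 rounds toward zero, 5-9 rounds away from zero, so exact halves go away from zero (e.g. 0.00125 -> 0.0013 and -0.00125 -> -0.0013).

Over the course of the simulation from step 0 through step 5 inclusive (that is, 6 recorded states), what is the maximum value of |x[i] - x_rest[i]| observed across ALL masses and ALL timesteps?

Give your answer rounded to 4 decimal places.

Answer: 2.1616

Derivation:
Step 0: x=[5.0000 6.0000 11.0000] v=[0.0000 0.0000 1.0000]
Step 1: x=[4.9200 6.1600 11.1200] v=[-0.4000 0.8000 0.6000]
Step 2: x=[4.7696 6.4688 11.1616] v=[-0.7520 1.5440 0.2080]
Step 3: x=[4.5672 6.8973 11.1355] v=[-1.0122 2.1427 -0.1306]
Step 4: x=[4.3380 7.4022 11.0599] v=[-1.1462 2.5243 -0.3782]
Step 5: x=[4.1113 7.9308 10.9580] v=[-1.1334 2.6430 -0.5097]
Max displacement = 2.1616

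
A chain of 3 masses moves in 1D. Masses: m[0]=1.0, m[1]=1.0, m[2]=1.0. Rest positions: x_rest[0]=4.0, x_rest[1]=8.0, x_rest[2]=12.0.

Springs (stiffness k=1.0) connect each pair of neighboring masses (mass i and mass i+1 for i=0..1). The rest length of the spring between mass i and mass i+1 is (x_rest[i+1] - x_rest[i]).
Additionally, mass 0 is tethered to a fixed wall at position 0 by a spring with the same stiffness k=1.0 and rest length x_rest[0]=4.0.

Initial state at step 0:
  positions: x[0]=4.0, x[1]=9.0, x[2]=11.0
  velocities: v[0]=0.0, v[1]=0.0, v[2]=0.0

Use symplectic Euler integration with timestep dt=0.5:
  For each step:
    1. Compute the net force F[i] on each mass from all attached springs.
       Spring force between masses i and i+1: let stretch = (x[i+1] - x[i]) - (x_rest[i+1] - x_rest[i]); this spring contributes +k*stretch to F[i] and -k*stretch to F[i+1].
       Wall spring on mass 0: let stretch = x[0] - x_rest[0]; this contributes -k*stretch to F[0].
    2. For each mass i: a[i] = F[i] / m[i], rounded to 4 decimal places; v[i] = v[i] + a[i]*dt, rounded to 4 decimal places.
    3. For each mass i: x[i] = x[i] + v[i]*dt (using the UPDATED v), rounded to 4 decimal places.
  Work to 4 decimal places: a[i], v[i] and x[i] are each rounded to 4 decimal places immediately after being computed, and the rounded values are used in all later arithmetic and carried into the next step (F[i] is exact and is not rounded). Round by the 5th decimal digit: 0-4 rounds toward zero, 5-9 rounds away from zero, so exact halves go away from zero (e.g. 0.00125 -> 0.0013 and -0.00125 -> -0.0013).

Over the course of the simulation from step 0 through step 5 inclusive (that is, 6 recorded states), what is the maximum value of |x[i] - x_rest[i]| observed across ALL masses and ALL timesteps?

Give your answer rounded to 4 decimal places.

Answer: 1.1250

Derivation:
Step 0: x=[4.0000 9.0000 11.0000] v=[0.0000 0.0000 0.0000]
Step 1: x=[4.2500 8.2500 11.5000] v=[0.5000 -1.5000 1.0000]
Step 2: x=[4.4375 7.3125 12.1875] v=[0.3750 -1.8750 1.3750]
Step 3: x=[4.2344 6.8750 12.6563] v=[-0.4063 -0.8750 0.9375]
Step 4: x=[3.6328 7.2227 12.6798] v=[-1.2032 0.6954 0.0469]
Step 5: x=[3.0205 8.0372 12.3390] v=[-1.2247 1.6290 -0.6817]
Max displacement = 1.1250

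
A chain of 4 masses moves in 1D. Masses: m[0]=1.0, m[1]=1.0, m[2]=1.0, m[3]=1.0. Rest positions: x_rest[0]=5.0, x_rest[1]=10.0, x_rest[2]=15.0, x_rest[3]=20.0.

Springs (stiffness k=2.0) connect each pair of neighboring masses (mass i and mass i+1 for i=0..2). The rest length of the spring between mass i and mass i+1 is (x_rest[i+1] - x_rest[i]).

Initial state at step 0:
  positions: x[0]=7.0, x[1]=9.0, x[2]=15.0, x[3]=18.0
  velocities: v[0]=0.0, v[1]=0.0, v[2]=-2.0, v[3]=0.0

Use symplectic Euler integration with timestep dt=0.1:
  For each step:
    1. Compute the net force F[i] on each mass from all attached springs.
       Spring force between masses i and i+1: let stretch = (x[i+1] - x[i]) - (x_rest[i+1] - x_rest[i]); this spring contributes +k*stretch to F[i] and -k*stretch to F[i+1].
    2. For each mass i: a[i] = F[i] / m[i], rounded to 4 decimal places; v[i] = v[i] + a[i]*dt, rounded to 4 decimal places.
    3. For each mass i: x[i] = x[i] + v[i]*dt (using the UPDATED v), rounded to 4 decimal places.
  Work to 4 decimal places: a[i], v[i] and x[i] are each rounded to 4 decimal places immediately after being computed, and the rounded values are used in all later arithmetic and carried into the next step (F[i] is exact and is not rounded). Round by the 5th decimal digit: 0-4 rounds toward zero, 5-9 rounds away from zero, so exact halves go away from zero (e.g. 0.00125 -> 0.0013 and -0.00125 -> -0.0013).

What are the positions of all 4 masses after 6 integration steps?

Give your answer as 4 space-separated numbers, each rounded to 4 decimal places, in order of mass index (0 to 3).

Step 0: x=[7.0000 9.0000 15.0000 18.0000] v=[0.0000 0.0000 -2.0000 0.0000]
Step 1: x=[6.9400 9.0800 14.7400 18.0400] v=[-0.6000 0.8000 -2.6000 0.4000]
Step 2: x=[6.8228 9.2304 14.4328 18.1140] v=[-1.1720 1.5040 -3.0720 0.7400]
Step 3: x=[6.6538 9.4367 14.0952 18.2144] v=[-1.6905 2.0630 -3.3762 1.0038]
Step 4: x=[6.4404 9.6805 13.7468 18.3324] v=[-2.1339 2.4381 -3.4841 1.1800]
Step 5: x=[6.1918 9.9408 13.4088 18.4587] v=[-2.4859 2.6033 -3.3802 1.2629]
Step 6: x=[5.9182 10.1955 13.1024 18.5840] v=[-2.7361 2.5471 -3.0638 1.2529]

Answer: 5.9182 10.1955 13.1024 18.5840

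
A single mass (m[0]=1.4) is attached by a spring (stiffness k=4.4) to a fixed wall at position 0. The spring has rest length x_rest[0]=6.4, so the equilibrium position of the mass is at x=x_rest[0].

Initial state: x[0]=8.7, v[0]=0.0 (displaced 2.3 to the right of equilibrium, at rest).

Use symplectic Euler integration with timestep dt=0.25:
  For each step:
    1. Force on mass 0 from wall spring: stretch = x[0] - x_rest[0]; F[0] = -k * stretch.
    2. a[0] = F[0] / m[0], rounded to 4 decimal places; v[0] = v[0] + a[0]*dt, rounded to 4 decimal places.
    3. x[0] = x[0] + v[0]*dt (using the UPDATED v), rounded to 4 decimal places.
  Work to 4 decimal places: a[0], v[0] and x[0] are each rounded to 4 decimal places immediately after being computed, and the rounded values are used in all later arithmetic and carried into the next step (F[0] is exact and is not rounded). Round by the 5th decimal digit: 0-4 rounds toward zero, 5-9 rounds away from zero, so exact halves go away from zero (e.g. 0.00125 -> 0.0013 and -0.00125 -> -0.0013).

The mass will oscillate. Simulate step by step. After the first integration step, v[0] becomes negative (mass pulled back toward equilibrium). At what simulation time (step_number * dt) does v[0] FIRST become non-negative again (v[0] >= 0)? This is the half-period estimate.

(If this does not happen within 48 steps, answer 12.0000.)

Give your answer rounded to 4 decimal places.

Answer: 2.0000

Derivation:
Step 0: x=[8.7000] v=[0.0000]
Step 1: x=[8.2482] v=[-1.8072]
Step 2: x=[7.4334] v=[-3.2594]
Step 3: x=[6.4156] v=[-4.0714]
Step 4: x=[5.3947] v=[-4.0837]
Step 5: x=[4.5713] v=[-3.2938]
Step 6: x=[4.1071] v=[-1.8570]
Step 7: x=[4.0933] v=[-0.0554]
Step 8: x=[4.5326] v=[1.7570]
First v>=0 after going negative at step 8, time=2.0000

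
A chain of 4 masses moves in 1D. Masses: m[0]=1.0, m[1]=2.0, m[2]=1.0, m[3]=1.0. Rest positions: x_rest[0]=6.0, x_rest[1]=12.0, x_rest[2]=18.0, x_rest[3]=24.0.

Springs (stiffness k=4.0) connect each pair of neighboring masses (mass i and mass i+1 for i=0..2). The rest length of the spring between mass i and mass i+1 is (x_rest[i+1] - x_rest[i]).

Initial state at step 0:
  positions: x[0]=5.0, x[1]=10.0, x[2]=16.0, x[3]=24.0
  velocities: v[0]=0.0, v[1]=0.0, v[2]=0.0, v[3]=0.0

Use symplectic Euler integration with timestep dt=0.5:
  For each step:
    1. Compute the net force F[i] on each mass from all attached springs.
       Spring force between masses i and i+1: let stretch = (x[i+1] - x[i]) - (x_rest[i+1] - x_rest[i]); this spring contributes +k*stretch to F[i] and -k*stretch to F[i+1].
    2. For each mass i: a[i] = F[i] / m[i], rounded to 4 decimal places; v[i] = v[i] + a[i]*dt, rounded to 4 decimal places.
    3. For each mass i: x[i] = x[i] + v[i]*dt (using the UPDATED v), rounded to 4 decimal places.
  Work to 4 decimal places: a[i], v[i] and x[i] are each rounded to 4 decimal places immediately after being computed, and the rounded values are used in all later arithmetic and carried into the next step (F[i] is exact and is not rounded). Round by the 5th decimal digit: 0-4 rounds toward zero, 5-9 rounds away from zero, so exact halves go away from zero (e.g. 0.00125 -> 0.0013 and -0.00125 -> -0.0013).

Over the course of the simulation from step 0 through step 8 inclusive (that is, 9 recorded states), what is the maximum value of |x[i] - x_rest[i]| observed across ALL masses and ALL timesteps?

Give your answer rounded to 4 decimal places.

Step 0: x=[5.0000 10.0000 16.0000 24.0000] v=[0.0000 0.0000 0.0000 0.0000]
Step 1: x=[4.0000 10.5000 18.0000 22.0000] v=[-2.0000 1.0000 4.0000 -4.0000]
Step 2: x=[3.5000 11.5000 16.5000 22.0000] v=[-1.0000 2.0000 -3.0000 0.0000]
Step 3: x=[5.0000 11.0000 15.5000 22.5000] v=[3.0000 -1.0000 -2.0000 1.0000]
Step 4: x=[6.5000 9.7500 17.0000 22.0000] v=[3.0000 -2.5000 3.0000 -1.0000]
Step 5: x=[5.2500 10.5000 16.2500 22.5000] v=[-2.5000 1.5000 -1.5000 1.0000]
Step 6: x=[3.2500 11.5000 16.0000 22.7500] v=[-4.0000 2.0000 -0.5000 0.5000]
Step 7: x=[3.5000 10.6250 18.0000 22.2500] v=[0.5000 -1.7500 4.0000 -1.0000]
Step 8: x=[4.8750 9.8750 16.8750 23.5000] v=[2.7500 -1.5000 -2.2500 2.5000]
Max displacement = 2.7500

Answer: 2.7500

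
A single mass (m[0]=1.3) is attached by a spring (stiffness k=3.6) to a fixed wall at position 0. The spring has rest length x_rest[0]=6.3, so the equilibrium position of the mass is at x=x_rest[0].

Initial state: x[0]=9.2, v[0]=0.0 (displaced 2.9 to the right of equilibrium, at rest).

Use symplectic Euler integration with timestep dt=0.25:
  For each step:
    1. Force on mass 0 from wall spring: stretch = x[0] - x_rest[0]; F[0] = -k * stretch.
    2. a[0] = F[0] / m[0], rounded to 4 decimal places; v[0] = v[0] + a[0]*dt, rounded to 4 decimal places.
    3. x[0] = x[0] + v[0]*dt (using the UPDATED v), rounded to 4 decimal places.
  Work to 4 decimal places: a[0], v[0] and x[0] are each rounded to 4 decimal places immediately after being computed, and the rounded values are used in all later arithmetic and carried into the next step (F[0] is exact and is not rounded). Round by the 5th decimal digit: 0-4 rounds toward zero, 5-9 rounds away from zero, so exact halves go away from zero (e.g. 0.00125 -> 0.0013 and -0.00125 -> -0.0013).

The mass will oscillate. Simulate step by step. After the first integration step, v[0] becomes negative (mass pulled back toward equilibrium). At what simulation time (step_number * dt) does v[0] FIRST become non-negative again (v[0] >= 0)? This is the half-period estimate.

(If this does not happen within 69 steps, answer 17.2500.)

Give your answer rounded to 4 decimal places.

Step 0: x=[9.2000] v=[0.0000]
Step 1: x=[8.6981] v=[-2.0077]
Step 2: x=[7.7811] v=[-3.6679]
Step 3: x=[6.6078] v=[-4.6933]
Step 4: x=[5.3812] v=[-4.9064]
Step 5: x=[4.3136] v=[-4.2703]
Step 6: x=[3.5898] v=[-2.8951]
Step 7: x=[3.3351] v=[-1.0188]
Step 8: x=[3.5936] v=[1.0338]
First v>=0 after going negative at step 8, time=2.0000

Answer: 2.0000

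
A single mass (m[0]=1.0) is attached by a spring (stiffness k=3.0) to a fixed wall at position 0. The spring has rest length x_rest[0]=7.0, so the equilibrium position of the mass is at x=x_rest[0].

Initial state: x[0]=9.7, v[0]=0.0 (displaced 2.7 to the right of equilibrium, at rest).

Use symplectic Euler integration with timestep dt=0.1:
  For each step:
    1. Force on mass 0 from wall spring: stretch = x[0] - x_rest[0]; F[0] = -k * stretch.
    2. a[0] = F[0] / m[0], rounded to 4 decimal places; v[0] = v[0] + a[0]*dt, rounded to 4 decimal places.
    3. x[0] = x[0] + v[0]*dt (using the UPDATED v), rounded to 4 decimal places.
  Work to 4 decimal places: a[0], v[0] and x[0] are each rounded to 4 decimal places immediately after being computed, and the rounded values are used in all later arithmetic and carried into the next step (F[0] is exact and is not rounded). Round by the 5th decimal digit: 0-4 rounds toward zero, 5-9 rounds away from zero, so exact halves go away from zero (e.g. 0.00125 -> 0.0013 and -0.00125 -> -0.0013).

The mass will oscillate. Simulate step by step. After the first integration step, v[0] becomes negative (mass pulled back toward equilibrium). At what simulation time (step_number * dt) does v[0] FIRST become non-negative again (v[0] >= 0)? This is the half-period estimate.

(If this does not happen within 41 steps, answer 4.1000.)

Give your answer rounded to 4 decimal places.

Step 0: x=[9.7000] v=[0.0000]
Step 1: x=[9.6190] v=[-0.8100]
Step 2: x=[9.4594] v=[-1.5957]
Step 3: x=[9.2261] v=[-2.3335]
Step 4: x=[8.9260] v=[-3.0013]
Step 5: x=[8.5681] v=[-3.5791]
Step 6: x=[8.1632] v=[-4.0495]
Step 7: x=[7.7234] v=[-4.3985]
Step 8: x=[7.2619] v=[-4.6155]
Step 9: x=[6.7925] v=[-4.6941]
Step 10: x=[6.3293] v=[-4.6319]
Step 11: x=[5.8862] v=[-4.4307]
Step 12: x=[5.4765] v=[-4.0966]
Step 13: x=[5.1125] v=[-3.6396]
Step 14: x=[4.8052] v=[-3.0734]
Step 15: x=[4.5637] v=[-2.4150]
Step 16: x=[4.3953] v=[-1.6841]
Step 17: x=[4.3050] v=[-0.9027]
Step 18: x=[4.2956] v=[-0.0942]
Step 19: x=[4.3673] v=[0.7171]
First v>=0 after going negative at step 19, time=1.9000

Answer: 1.9000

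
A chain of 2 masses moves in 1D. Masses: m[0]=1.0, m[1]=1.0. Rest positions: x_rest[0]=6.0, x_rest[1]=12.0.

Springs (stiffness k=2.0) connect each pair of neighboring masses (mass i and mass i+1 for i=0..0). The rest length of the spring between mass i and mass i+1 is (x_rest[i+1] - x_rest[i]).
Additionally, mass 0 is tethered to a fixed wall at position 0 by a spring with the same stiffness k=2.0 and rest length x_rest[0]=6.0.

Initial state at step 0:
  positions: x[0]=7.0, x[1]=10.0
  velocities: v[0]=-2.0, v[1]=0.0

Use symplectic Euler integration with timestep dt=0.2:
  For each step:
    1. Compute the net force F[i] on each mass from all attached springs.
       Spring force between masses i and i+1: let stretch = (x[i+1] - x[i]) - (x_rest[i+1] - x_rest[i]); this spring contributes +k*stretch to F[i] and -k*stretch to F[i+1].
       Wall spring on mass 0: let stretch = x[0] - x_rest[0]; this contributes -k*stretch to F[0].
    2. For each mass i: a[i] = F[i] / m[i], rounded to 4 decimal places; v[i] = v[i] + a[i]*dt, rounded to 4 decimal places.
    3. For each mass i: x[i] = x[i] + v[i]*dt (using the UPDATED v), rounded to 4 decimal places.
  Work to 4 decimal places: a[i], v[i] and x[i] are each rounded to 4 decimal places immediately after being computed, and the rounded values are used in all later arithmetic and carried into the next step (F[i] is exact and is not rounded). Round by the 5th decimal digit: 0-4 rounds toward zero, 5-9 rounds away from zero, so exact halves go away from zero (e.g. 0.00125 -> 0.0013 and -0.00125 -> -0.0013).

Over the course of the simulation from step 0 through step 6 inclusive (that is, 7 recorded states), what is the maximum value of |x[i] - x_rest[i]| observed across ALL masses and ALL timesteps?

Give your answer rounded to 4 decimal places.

Step 0: x=[7.0000 10.0000] v=[-2.0000 0.0000]
Step 1: x=[6.2800 10.2400] v=[-3.6000 1.2000]
Step 2: x=[5.3744 10.6432] v=[-4.5280 2.0160]
Step 3: x=[4.4604 11.1049] v=[-4.5702 2.3085]
Step 4: x=[3.7211 11.5150] v=[-3.6966 2.0507]
Step 5: x=[3.3076 11.7816] v=[-2.0675 1.3331]
Step 6: x=[3.3074 11.8503] v=[-0.0009 0.3435]
Max displacement = 2.6926

Answer: 2.6926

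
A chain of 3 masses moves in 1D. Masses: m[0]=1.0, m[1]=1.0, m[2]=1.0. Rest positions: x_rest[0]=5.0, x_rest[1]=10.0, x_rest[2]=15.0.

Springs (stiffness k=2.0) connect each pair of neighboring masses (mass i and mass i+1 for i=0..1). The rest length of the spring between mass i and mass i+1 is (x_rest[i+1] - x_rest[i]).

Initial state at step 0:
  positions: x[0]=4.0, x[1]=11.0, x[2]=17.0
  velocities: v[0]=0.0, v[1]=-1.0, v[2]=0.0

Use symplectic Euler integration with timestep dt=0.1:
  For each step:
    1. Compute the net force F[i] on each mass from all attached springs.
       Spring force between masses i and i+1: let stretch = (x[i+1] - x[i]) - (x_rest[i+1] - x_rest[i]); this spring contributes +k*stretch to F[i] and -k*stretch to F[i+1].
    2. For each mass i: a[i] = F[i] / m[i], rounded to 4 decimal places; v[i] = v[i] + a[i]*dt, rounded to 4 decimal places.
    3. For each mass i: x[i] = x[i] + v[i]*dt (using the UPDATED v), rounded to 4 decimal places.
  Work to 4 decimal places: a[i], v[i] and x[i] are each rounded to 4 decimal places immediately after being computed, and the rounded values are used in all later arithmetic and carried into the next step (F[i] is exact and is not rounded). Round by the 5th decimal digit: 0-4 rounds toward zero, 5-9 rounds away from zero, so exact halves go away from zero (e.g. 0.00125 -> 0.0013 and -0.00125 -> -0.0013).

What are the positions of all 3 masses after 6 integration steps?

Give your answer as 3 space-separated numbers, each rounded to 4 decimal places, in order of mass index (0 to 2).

Answer: 4.6964 10.1852 16.5183

Derivation:
Step 0: x=[4.0000 11.0000 17.0000] v=[0.0000 -1.0000 0.0000]
Step 1: x=[4.0400 10.8800 16.9800] v=[0.4000 -1.2000 -0.2000]
Step 2: x=[4.1168 10.7452 16.9380] v=[0.7680 -1.3480 -0.4200]
Step 3: x=[4.2262 10.6017 16.8721] v=[1.0937 -1.4351 -0.6586]
Step 4: x=[4.3631 10.4561 16.7808] v=[1.3688 -1.4561 -0.9127]
Step 5: x=[4.5218 10.3151 16.6630] v=[1.5874 -1.4098 -1.1776]
Step 6: x=[4.6964 10.1852 16.5183] v=[1.7461 -1.2989 -1.4472]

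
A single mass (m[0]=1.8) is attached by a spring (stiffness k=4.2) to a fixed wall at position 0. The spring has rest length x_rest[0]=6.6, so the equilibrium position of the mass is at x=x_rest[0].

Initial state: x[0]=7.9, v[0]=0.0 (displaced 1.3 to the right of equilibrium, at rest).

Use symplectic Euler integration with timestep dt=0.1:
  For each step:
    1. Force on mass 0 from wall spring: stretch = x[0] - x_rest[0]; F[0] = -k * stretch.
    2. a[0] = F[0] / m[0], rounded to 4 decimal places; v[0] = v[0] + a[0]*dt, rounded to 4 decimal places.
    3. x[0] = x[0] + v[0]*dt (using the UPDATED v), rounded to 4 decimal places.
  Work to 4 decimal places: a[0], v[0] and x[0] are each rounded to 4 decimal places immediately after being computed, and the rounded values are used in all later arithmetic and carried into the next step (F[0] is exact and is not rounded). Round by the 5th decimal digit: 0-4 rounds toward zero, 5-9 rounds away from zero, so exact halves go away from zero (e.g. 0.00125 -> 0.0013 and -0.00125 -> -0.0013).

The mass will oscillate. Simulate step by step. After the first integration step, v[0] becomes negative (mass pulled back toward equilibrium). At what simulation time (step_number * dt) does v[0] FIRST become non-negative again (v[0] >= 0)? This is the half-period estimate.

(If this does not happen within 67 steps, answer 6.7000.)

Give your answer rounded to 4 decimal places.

Answer: 2.1000

Derivation:
Step 0: x=[7.9000] v=[0.0000]
Step 1: x=[7.8697] v=[-0.3033]
Step 2: x=[7.8097] v=[-0.5996]
Step 3: x=[7.7215] v=[-0.8819]
Step 4: x=[7.6071] v=[-1.1436]
Step 5: x=[7.4692] v=[-1.3786]
Step 6: x=[7.3111] v=[-1.5814]
Step 7: x=[7.1364] v=[-1.7473]
Step 8: x=[6.9492] v=[-1.8725]
Step 9: x=[6.7538] v=[-1.9540]
Step 10: x=[6.5548] v=[-1.9899]
Step 11: x=[6.3569] v=[-1.9794]
Step 12: x=[6.1646] v=[-1.9227]
Step 13: x=[5.9825] v=[-1.8211]
Step 14: x=[5.8148] v=[-1.6770]
Step 15: x=[5.6654] v=[-1.4938]
Step 16: x=[5.5378] v=[-1.2757]
Step 17: x=[5.4350] v=[-1.0279]
Step 18: x=[5.3594] v=[-0.7561]
Step 19: x=[5.3127] v=[-0.4666]
Step 20: x=[5.2961] v=[-0.1662]
Step 21: x=[5.3099] v=[0.1380]
First v>=0 after going negative at step 21, time=2.1000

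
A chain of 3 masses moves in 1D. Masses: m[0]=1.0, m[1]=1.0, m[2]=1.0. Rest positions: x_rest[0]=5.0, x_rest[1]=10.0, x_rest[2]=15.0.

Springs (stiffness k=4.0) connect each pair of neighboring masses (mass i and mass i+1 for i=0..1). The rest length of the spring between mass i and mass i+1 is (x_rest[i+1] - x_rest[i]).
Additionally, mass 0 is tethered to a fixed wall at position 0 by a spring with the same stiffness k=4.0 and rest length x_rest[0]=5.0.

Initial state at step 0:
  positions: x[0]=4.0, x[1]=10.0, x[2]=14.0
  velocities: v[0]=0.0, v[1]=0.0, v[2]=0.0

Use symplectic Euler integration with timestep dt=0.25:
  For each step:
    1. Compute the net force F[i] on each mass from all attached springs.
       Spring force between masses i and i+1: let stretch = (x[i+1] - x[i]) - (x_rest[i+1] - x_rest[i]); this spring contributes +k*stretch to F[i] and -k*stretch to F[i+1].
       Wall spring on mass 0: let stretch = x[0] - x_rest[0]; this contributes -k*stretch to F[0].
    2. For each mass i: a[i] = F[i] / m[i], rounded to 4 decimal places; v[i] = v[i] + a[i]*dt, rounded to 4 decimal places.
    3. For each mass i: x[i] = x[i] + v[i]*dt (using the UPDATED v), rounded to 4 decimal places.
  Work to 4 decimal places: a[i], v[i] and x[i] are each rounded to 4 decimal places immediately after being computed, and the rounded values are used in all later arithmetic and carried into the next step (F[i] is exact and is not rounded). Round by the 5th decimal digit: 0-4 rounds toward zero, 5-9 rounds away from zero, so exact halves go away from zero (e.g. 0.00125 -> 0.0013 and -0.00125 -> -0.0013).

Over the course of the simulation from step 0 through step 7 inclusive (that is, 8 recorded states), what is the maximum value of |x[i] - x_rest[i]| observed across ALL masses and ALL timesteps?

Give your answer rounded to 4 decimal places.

Answer: 1.1719

Derivation:
Step 0: x=[4.0000 10.0000 14.0000] v=[0.0000 0.0000 0.0000]
Step 1: x=[4.5000 9.5000 14.2500] v=[2.0000 -2.0000 1.0000]
Step 2: x=[5.1250 8.9375 14.5625] v=[2.5000 -2.2500 1.2500]
Step 3: x=[5.4219 8.8281 14.7188] v=[1.1875 -0.4375 0.6250]
Step 4: x=[5.2149 9.3399 14.6524] v=[-0.8282 2.0470 -0.2657]
Step 5: x=[4.7354 10.1485 14.5079] v=[-1.9181 3.2345 -0.5782]
Step 6: x=[4.4253 10.6937 14.5235] v=[-1.2404 2.1808 0.0624]
Step 7: x=[4.5760 10.6293 14.8317] v=[0.6027 -0.2578 1.2326]
Max displacement = 1.1719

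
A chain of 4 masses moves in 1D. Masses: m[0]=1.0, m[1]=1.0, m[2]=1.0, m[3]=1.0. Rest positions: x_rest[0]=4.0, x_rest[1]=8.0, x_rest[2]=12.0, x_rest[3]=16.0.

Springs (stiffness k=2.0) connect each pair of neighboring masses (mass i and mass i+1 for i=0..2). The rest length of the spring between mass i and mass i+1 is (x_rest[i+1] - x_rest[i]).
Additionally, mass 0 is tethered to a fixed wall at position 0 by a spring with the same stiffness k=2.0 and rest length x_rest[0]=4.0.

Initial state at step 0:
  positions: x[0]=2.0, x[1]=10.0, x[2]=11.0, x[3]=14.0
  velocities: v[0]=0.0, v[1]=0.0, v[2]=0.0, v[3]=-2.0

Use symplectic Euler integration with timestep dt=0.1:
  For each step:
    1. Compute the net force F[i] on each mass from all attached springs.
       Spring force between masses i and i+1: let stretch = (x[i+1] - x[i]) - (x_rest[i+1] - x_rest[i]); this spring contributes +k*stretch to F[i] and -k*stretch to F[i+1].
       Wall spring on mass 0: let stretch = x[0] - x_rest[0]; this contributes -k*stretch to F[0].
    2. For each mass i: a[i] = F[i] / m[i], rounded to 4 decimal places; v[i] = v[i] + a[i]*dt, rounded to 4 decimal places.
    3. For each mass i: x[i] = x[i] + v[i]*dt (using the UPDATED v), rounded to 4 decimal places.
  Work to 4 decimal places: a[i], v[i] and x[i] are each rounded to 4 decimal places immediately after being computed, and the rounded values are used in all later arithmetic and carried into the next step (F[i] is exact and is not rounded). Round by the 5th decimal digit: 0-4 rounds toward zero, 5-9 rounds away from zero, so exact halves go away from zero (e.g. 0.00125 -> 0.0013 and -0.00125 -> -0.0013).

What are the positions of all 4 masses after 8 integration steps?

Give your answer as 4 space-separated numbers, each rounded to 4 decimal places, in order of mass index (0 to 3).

Step 0: x=[2.0000 10.0000 11.0000 14.0000] v=[0.0000 0.0000 0.0000 -2.0000]
Step 1: x=[2.1200 9.8600 11.0400 13.8200] v=[1.2000 -1.4000 0.4000 -1.8000]
Step 2: x=[2.3524 9.5888 11.1120 13.6644] v=[2.3240 -2.7120 0.7200 -1.5560]
Step 3: x=[2.6825 9.2033 11.2046 13.5378] v=[3.3008 -3.8546 0.9258 -1.2665]
Step 4: x=[3.0894 8.7275 11.3038 13.4445] v=[4.0685 -4.7585 0.9922 -0.9331]
Step 5: x=[3.5472 8.1904 11.3943 13.3884] v=[4.5782 -5.3709 0.9051 -0.5612]
Step 6: x=[4.0269 7.6245 11.4606 13.3724] v=[4.7974 -5.6588 0.6631 -0.1600]
Step 7: x=[4.4981 7.0634 11.4884 13.3982] v=[4.7115 -5.6111 0.2782 0.2576]
Step 8: x=[4.9306 6.5395 11.4659 13.4658] v=[4.3249 -5.2392 -0.2248 0.6756]

Answer: 4.9306 6.5395 11.4659 13.4658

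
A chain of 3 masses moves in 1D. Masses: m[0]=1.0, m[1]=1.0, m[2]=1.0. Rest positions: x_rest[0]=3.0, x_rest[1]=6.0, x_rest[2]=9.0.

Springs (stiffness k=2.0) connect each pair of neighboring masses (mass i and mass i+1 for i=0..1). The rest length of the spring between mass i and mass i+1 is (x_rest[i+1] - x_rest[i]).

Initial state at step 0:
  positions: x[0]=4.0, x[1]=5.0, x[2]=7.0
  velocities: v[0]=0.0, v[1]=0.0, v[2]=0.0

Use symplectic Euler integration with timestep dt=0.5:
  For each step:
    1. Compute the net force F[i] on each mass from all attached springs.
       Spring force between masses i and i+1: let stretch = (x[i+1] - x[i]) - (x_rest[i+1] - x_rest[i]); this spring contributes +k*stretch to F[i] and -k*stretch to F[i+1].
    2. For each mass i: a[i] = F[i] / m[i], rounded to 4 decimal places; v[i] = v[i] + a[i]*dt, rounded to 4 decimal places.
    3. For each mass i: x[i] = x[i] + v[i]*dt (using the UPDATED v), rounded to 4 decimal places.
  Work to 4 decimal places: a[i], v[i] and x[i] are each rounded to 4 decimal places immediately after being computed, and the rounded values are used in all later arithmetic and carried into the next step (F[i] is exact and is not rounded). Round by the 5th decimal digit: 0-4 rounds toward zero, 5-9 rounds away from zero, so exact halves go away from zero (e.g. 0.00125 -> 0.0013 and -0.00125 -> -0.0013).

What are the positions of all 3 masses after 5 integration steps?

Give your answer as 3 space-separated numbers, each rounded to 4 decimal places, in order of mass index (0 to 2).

Step 0: x=[4.0000 5.0000 7.0000] v=[0.0000 0.0000 0.0000]
Step 1: x=[3.0000 5.5000 7.5000] v=[-2.0000 1.0000 1.0000]
Step 2: x=[1.7500 5.7500 8.5000] v=[-2.5000 0.5000 2.0000]
Step 3: x=[1.0000 5.3750 9.6250] v=[-1.5000 -0.7500 2.2500]
Step 4: x=[0.9375 4.9375 10.1250] v=[-0.1250 -0.8750 1.0000]
Step 5: x=[1.3750 5.0938 9.5313] v=[0.8750 0.3125 -1.1875]

Answer: 1.3750 5.0938 9.5313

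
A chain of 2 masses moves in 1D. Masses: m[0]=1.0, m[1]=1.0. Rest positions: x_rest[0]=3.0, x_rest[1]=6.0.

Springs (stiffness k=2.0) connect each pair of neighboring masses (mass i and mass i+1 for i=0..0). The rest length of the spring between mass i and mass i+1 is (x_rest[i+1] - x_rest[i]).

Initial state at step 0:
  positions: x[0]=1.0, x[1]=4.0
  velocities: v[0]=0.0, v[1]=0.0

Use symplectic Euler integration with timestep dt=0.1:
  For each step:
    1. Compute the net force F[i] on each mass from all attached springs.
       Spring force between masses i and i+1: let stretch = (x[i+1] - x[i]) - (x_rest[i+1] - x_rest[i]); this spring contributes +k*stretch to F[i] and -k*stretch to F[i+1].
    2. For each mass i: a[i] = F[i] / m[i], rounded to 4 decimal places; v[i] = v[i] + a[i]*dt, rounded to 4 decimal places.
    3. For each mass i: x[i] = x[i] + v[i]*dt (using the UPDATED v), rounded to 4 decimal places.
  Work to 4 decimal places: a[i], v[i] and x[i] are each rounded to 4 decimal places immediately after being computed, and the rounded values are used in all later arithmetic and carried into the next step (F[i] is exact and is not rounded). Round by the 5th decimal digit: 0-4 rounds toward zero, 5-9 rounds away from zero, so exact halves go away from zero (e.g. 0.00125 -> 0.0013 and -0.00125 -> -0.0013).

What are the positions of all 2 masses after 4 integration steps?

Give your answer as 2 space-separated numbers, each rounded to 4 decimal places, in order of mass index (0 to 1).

Step 0: x=[1.0000 4.0000] v=[0.0000 0.0000]
Step 1: x=[1.0000 4.0000] v=[0.0000 0.0000]
Step 2: x=[1.0000 4.0000] v=[0.0000 0.0000]
Step 3: x=[1.0000 4.0000] v=[0.0000 0.0000]
Step 4: x=[1.0000 4.0000] v=[0.0000 0.0000]

Answer: 1.0000 4.0000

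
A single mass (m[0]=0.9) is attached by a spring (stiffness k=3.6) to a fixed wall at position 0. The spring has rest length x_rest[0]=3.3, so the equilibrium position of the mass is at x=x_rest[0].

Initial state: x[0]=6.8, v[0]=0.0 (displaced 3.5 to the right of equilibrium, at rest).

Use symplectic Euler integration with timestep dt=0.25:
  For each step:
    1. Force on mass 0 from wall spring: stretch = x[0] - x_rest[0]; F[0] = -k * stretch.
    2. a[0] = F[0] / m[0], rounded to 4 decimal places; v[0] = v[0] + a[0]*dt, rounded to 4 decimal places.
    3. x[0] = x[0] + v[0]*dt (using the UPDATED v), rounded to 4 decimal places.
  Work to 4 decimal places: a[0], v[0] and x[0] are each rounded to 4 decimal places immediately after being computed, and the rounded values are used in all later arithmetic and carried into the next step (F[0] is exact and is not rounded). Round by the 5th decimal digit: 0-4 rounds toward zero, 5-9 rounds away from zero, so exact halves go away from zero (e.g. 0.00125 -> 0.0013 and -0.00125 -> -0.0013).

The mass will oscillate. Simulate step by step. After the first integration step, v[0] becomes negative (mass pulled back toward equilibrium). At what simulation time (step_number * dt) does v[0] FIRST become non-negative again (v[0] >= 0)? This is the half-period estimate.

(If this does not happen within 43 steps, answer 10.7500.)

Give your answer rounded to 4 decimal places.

Step 0: x=[6.8000] v=[0.0000]
Step 1: x=[5.9250] v=[-3.5000]
Step 2: x=[4.3938] v=[-6.1250]
Step 3: x=[2.5891] v=[-7.2188]
Step 4: x=[0.9621] v=[-6.5079]
Step 5: x=[-0.0804] v=[-4.1700]
Step 6: x=[-0.2778] v=[-0.7896]
Step 7: x=[0.4193] v=[2.7882]
First v>=0 after going negative at step 7, time=1.7500

Answer: 1.7500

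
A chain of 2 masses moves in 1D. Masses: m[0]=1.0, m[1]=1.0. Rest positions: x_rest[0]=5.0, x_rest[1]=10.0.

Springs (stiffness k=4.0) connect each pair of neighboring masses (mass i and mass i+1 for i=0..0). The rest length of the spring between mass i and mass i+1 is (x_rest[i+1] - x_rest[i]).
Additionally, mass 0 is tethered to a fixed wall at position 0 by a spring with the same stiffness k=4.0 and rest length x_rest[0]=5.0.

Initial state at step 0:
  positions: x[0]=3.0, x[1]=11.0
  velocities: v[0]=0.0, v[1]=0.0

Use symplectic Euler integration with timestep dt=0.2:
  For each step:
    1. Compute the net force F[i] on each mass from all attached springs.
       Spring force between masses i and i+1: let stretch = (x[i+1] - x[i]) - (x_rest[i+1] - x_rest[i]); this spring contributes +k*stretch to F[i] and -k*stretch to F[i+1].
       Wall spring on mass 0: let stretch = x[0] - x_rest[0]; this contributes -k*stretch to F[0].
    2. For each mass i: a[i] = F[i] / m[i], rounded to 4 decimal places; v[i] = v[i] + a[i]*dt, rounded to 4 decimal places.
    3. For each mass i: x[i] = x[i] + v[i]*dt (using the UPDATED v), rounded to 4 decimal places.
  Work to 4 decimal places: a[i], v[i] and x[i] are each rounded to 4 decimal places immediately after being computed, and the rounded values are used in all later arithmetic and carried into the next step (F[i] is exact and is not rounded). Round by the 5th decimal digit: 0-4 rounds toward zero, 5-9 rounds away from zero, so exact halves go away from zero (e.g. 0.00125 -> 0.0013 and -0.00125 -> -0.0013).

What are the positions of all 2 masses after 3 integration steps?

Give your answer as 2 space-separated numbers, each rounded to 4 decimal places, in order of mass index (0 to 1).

Step 0: x=[3.0000 11.0000] v=[0.0000 0.0000]
Step 1: x=[3.8000 10.5200] v=[4.0000 -2.4000]
Step 2: x=[5.0672 9.7648] v=[6.3360 -3.7760]
Step 3: x=[6.2753 9.0580] v=[6.0403 -3.5341]

Answer: 6.2753 9.0580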